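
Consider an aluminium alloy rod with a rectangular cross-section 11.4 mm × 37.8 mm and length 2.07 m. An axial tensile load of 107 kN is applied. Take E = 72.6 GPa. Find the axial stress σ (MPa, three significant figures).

248 MPa

A = 430.9 mm².
σ = N/A = 107000/430.9 = 248.3 MPa.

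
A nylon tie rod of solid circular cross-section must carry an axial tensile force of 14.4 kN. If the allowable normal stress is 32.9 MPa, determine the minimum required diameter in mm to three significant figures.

23.6 mm

Required area A ≥ P/σ_allow = 14400/32.9 = 437.7 mm².
For a solid circular section, d ≥ √(4A/π) = 23.61 mm.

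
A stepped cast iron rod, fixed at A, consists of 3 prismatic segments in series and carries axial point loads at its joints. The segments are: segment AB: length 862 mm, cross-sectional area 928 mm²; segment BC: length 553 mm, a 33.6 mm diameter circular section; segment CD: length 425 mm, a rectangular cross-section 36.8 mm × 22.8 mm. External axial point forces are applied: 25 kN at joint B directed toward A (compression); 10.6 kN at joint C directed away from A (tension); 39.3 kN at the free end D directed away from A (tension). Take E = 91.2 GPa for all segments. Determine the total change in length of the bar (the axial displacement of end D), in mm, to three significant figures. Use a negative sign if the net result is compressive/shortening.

Internal axial forces (sectioning from the free end, tension +): N_CD = 39.3 kN, N_BC = 49.9 kN, N_AB = 24.9 kN.
A_BC = 886.7 mm².
A_CD = 839 mm².
δ_AB = 24900·862/(928·91200) = 0.2536 mm
δ_BC = 49900·553/(886.7·91200) = 0.3412 mm
δ_CD = 39300·425/(839·91200) = 0.2183 mm
δ = Σδ_i = 0.8131 mm.

0.813 mm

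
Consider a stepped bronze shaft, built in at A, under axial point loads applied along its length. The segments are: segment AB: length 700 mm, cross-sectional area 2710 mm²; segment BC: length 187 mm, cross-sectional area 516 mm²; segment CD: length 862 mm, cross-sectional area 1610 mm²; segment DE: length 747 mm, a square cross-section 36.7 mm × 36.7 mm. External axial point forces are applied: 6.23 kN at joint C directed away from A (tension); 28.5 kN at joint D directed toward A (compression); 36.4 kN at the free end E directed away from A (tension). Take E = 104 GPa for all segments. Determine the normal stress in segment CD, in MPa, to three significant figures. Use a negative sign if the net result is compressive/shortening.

Internal axial forces (sectioning from the free end, tension +): N_DE = 36.4 kN, N_CD = 7.9 kN, N_BC = 14.13 kN, N_AB = 14.13 kN.
σ_CD = N_CD/A_CD = 7900/1610 = 4.907 MPa.

4.91 MPa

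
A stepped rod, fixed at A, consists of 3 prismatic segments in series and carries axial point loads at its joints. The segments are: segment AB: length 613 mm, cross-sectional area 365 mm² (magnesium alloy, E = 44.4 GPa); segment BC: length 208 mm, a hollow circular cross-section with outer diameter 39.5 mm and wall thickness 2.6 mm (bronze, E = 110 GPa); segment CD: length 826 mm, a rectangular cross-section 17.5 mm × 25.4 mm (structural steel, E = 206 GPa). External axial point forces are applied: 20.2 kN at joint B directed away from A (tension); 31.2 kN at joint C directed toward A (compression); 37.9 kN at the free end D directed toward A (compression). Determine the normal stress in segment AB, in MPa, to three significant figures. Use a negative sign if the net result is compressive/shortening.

-134 MPa

Internal axial forces (sectioning from the free end, tension +): N_CD = -37.9 kN, N_BC = -69.1 kN, N_AB = -48.9 kN.
σ_AB = N_AB/A_AB = -48900/365 = -134 MPa.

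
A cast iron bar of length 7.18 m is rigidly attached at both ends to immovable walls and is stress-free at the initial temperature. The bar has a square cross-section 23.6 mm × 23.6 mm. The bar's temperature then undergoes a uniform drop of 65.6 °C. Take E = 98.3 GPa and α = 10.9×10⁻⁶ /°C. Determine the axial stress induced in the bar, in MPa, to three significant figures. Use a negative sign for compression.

Free thermal expansion αLΔT = 10.9e-6 · 7180 · -65.6 = -5.134 mm.
The walls impose strain ε = −(-5.134)/7180 = 7.1504e-04; σ = Eε = 98300 · 7.1504e-04 = 70.29 MPa.

70.3 MPa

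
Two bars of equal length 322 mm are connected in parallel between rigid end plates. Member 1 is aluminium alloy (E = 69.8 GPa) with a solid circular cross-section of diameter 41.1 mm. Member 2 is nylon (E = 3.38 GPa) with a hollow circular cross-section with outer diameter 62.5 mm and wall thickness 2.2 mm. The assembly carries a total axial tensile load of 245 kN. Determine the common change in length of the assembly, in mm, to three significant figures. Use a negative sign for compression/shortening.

0.839 mm

A_1 = 1327 mm².
A_2 = 416.8 mm².
Equal strain + equilibrium ⇒ each member carries load in proportion to AE: A₁E₁ = 92600000 N, A₂E₂ = 1409000 N, ΣAE = 94010000 N.
δ = PL/ΣAE = 245000·322/94010000 = 0.8391 mm.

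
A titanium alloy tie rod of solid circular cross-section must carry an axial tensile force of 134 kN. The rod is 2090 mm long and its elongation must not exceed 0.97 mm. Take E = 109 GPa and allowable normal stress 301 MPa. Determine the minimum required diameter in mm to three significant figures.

58.1 mm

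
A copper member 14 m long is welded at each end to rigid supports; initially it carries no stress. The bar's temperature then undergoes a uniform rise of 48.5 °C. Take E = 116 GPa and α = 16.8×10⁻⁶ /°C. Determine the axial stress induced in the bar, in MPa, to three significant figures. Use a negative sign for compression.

Free thermal expansion αLΔT = 16.8e-6 · 14000 · 48.5 = 11.41 mm.
The walls impose strain ε = −(11.41)/14000 = -8.1480e-04; σ = Eε = 116000 · -8.1480e-04 = -94.52 MPa.

-94.5 MPa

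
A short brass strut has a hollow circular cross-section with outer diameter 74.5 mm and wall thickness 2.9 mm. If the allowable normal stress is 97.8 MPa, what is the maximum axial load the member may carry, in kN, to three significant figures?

63.8 kN

A = 652.3 mm².
P_max = σ_allow · A = 97.8 · 652.3 = 63800 N = 63.8 kN.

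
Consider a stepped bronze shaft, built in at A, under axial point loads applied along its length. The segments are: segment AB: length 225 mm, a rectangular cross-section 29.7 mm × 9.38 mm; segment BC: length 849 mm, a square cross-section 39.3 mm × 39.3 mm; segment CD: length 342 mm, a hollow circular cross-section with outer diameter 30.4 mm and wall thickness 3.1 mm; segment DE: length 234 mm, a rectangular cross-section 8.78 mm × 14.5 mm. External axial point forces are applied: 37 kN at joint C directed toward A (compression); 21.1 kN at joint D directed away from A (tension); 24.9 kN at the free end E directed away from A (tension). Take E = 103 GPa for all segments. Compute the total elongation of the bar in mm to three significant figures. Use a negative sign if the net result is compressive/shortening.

1.14 mm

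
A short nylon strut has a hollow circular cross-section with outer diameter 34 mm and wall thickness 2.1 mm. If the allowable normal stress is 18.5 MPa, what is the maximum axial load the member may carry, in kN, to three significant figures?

A = 210.5 mm².
P_max = σ_allow · A = 18.5 · 210.5 = 3893 N = 3.893 kN.

3.89 kN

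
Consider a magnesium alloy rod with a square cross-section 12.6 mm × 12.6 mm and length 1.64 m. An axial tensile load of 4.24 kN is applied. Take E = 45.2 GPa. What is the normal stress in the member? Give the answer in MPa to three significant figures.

26.7 MPa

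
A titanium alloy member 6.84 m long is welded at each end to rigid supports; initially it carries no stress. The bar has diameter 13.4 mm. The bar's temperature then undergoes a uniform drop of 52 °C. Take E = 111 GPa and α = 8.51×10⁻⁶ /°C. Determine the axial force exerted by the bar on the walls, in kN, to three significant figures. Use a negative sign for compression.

Free thermal expansion αLΔT = 8.51e-6 · 6840 · -52 = -3.027 mm.
The walls impose strain ε = −(-3.027)/6840 = 4.4252e-04; σ = Eε = 111000 · 4.4252e-04 = 49.12 MPa.
Wall reaction R = σ·A = 49.12·141 = 6927 N = 6.927 kN.

6.93 kN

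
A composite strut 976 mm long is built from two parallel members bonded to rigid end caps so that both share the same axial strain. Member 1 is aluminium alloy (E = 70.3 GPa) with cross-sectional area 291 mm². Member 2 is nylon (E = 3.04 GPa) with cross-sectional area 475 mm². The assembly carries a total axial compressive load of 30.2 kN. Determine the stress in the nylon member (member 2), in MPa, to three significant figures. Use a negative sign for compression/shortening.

Equal strain + equilibrium ⇒ each member carries load in proportion to AE: A₁E₁ = 20460000 N, A₂E₂ = 1444000 N, ΣAE = 21900000 N.
σ₂ = P·E₂/ΣAE = -30200·3040/21900000 = -4.192 MPa.

-4.19 MPa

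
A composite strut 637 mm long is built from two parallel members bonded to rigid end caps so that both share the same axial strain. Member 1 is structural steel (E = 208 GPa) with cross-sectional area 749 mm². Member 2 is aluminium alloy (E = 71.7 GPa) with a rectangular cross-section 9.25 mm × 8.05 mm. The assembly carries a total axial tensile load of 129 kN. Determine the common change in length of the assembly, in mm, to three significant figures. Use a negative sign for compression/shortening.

0.510 mm

A_2 = 74.46 mm².
Equal strain + equilibrium ⇒ each member carries load in proportion to AE: A₁E₁ = 155800000 N, A₂E₂ = 5339000 N, ΣAE = 161100000 N.
δ = PL/ΣAE = 129000·637/161100000 = 0.51 mm.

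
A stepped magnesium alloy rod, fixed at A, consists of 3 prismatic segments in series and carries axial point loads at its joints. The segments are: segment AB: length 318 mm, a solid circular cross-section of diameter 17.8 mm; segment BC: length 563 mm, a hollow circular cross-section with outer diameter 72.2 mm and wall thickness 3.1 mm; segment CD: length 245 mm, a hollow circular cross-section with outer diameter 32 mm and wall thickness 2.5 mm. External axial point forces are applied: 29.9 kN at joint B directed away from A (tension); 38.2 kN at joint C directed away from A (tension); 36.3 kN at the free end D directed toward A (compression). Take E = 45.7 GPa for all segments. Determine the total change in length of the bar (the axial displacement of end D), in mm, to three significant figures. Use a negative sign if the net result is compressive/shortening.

0.0841 mm

Internal axial forces (sectioning from the free end, tension +): N_CD = -36.3 kN, N_BC = 1.9 kN, N_AB = 31.8 kN.
A_AB = 248.8 mm².
A_BC = 673 mm².
A_CD = 231.7 mm².
δ_AB = 31800·318/(248.8·45700) = 0.8892 mm
δ_BC = 1900·563/(673·45700) = 0.03478 mm
δ_CD = -36300·245/(231.7·45700) = -0.8399 mm
δ = Σδ_i = 0.08407 mm.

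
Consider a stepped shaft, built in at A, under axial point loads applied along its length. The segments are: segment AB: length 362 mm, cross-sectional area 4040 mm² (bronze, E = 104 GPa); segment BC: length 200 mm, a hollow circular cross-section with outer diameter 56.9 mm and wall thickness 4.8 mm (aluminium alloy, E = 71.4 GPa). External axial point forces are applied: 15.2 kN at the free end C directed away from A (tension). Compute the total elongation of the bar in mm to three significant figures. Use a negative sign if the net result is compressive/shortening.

Internal axial forces (sectioning from the free end, tension +): N_BC = 15.2 kN, N_AB = 15.2 kN.
A_BC = 785.6 mm².
δ_AB = 15200·362/(4040·104000) = 0.0131 mm
δ_BC = 15200·200/(785.6·71400) = 0.05419 mm
δ = Σδ_i = 0.06729 mm.

0.0673 mm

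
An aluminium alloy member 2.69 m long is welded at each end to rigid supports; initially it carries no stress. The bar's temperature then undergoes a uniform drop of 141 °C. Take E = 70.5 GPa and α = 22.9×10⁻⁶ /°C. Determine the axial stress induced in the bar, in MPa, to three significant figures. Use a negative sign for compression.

Free thermal expansion αLΔT = 22.9e-6 · 2690 · -141 = -8.686 mm.
The walls impose strain ε = −(-8.686)/2690 = 3.2289e-03; σ = Eε = 70500 · 3.2289e-03 = 227.6 MPa.

228 MPa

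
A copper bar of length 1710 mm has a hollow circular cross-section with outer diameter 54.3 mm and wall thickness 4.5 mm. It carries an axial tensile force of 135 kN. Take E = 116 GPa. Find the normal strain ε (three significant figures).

A = 704 mm².
σ = N/A = 191.8 MPa; ε = σ/E = 191.8/116000 = 1.653e-03.

0.00165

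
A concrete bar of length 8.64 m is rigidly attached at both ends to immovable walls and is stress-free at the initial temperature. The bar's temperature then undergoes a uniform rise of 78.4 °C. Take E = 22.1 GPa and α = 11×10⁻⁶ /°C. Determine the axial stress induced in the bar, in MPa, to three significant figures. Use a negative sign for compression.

-19.1 MPa

Free thermal expansion αLΔT = 11e-6 · 8640 · 78.4 = 7.451 mm.
The walls impose strain ε = −(7.451)/8640 = -8.6240e-04; σ = Eε = 22100 · -8.6240e-04 = -19.06 MPa.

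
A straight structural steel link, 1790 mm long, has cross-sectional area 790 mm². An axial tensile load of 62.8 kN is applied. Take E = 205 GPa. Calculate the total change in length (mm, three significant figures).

δ_mech = NL/(AE) = 62800·1790/(790·205000) = 0.6941 mm.

0.694 mm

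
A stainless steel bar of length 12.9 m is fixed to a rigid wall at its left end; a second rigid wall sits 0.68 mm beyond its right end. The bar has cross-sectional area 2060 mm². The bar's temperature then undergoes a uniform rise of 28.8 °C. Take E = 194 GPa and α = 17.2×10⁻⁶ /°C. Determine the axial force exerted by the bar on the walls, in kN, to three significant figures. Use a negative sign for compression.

-177 kN

Free thermal expansion αLΔT = 17.2e-6 · 12900 · 28.8 = 6.39 mm.
The walls engage after the gap closes; constrained expansion = 6.39 − 0.68 = 5.71 mm.
The walls impose strain ε = −(5.71)/12900 = -4.4265e-04; σ = Eε = 194000 · -4.4265e-04 = -85.87 MPa.
Wall reaction R = σ·A = -85.87·2060 = -176900 N = -176.9 kN.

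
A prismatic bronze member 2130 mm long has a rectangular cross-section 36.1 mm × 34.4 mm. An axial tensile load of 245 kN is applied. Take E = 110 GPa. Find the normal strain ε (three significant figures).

0.00179

A = 1242 mm².
σ = N/A = 197.3 MPa; ε = σ/E = 197.3/110000 = 1.794e-03.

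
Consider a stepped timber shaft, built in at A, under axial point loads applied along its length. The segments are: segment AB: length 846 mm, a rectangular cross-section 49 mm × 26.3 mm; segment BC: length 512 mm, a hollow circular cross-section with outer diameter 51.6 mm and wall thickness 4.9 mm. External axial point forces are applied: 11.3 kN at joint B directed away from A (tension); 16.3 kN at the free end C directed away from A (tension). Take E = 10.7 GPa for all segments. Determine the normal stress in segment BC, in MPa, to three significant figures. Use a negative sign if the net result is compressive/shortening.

Internal axial forces (sectioning from the free end, tension +): N_BC = 16.3 kN, N_AB = 27.6 kN.
A_BC = 718.9 mm².
σ_BC = N_BC/A_BC = 16300/718.9 = 22.67 MPa.

22.7 MPa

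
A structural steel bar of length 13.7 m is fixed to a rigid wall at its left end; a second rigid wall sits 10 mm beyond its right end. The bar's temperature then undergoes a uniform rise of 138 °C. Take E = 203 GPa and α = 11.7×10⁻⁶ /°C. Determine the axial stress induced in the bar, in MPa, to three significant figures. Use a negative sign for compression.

-180 MPa

Free thermal expansion αLΔT = 11.7e-6 · 13700 · 138 = 22.12 mm.
The walls engage after the gap closes; constrained expansion = 22.12 − 10 = 12.12 mm.
The walls impose strain ε = −(12.12)/13700 = -8.8467e-04; σ = Eε = 203000 · -8.8467e-04 = -179.6 MPa.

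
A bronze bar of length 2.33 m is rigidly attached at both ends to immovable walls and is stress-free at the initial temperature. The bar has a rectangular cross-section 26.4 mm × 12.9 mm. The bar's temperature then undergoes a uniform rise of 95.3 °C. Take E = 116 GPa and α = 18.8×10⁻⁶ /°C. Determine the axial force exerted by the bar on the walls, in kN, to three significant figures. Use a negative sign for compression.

-70.8 kN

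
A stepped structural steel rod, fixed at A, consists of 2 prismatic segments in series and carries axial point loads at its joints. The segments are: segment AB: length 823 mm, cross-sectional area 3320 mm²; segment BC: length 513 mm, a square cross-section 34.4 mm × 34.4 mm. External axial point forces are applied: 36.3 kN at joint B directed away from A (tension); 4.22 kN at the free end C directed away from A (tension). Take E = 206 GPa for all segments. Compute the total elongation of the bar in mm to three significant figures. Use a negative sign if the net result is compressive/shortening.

0.0576 mm

Internal axial forces (sectioning from the free end, tension +): N_BC = 4.22 kN, N_AB = 40.52 kN.
A_BC = 1183 mm².
δ_AB = 40520·823/(3320·206000) = 0.04876 mm
δ_BC = 4220·513/(1183·206000) = 0.008881 mm
δ = Σδ_i = 0.05764 mm.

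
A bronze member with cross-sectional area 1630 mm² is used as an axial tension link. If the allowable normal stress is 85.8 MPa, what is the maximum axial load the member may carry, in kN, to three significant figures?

P_max = σ_allow · A = 85.8 · 1630 = 139900 N = 139.9 kN.

140 kN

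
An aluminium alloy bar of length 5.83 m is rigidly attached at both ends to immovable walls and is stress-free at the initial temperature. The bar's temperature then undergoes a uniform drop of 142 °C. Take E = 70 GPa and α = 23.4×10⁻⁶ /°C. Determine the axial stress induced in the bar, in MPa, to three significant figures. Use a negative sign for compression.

Free thermal expansion αLΔT = 23.4e-6 · 5830 · -142 = -19.37 mm.
The walls impose strain ε = −(-19.37)/5830 = 3.3228e-03; σ = Eε = 70000 · 3.3228e-03 = 232.6 MPa.

233 MPa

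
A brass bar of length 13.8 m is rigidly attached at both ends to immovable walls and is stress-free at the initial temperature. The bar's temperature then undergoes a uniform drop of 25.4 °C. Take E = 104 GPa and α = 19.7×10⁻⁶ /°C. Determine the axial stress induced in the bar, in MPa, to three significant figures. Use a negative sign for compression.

52.0 MPa

Free thermal expansion αLΔT = 19.7e-6 · 13800 · -25.4 = -6.905 mm.
The walls impose strain ε = −(-6.905)/13800 = 5.0038e-04; σ = Eε = 104000 · 5.0038e-04 = 52.04 MPa.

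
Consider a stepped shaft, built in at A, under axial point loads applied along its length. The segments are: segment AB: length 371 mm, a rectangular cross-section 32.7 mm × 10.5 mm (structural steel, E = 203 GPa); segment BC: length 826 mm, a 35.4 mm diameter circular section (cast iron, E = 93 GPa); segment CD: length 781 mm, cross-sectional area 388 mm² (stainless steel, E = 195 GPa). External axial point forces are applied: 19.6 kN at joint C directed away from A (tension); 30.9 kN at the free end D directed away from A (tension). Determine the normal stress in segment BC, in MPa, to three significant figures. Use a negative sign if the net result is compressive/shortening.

Internal axial forces (sectioning from the free end, tension +): N_CD = 30.9 kN, N_BC = 50.5 kN, N_AB = 50.5 kN.
A_BC = 984.2 mm².
σ_BC = N_BC/A_BC = 50500/984.2 = 51.31 MPa.

51.3 MPa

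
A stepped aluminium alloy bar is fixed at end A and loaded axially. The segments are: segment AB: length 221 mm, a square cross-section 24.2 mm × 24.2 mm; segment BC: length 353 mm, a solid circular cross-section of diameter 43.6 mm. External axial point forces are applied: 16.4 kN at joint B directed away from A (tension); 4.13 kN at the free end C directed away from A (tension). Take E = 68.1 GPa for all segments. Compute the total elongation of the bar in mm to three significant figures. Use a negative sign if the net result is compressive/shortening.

Internal axial forces (sectioning from the free end, tension +): N_BC = 4.13 kN, N_AB = 20.53 kN.
A_AB = 585.6 mm².
A_BC = 1493 mm².
δ_AB = 20530·221/(585.6·68100) = 0.1138 mm
δ_BC = 4130·353/(1493·68100) = 0.01434 mm
δ = Σδ_i = 0.1281 mm.

0.128 mm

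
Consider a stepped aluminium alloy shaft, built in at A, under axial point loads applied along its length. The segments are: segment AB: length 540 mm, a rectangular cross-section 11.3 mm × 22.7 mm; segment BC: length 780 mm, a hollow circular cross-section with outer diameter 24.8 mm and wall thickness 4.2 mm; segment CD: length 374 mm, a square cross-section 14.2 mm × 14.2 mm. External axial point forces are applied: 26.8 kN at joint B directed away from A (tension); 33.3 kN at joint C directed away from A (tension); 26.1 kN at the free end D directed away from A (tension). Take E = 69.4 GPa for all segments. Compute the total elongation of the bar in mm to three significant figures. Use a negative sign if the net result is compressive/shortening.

5.77 mm

Internal axial forces (sectioning from the free end, tension +): N_CD = 26.1 kN, N_BC = 59.4 kN, N_AB = 86.2 kN.
A_AB = 256.5 mm².
A_BC = 271.8 mm².
A_CD = 201.6 mm².
δ_AB = 86200·540/(256.5·69400) = 2.615 mm
δ_BC = 59400·780/(271.8·69400) = 2.456 mm
δ_CD = 26100·374/(201.6·69400) = 0.6976 mm
δ = Σδ_i = 5.768 mm.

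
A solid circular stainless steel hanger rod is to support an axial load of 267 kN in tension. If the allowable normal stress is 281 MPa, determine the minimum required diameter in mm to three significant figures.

Required area A ≥ P/σ_allow = 267000/281 = 950.2 mm².
For a solid circular section, d ≥ √(4A/π) = 34.78 mm.

34.8 mm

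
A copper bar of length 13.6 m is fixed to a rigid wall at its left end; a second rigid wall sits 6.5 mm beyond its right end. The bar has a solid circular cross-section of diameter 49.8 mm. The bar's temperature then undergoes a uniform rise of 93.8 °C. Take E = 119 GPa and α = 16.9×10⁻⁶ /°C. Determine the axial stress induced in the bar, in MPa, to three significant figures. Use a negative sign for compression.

-132 MPa

Free thermal expansion αLΔT = 16.9e-6 · 13600 · 93.8 = 21.56 mm.
The walls engage after the gap closes; constrained expansion = 21.56 − 6.5 = 15.06 mm.
The walls impose strain ε = −(15.06)/13600 = -1.1073e-03; σ = Eε = 119000 · -1.1073e-03 = -131.8 MPa.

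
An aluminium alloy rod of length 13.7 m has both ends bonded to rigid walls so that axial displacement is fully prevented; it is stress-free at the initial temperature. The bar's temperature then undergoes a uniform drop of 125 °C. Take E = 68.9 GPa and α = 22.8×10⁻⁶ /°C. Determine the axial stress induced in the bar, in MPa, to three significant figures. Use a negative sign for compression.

196 MPa

Free thermal expansion αLΔT = 22.8e-6 · 13700 · -125 = -39.04 mm.
The walls impose strain ε = −(-39.04)/13700 = 2.8500e-03; σ = Eε = 68900 · 2.8500e-03 = 196.4 MPa.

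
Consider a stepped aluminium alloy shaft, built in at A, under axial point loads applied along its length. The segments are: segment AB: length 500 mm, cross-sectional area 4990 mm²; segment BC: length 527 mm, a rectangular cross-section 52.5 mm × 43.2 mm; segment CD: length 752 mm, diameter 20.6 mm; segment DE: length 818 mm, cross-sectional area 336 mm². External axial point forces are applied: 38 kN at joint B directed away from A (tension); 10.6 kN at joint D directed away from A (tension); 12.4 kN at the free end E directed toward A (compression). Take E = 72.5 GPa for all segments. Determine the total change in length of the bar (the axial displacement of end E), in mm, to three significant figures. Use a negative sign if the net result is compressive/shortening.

Internal axial forces (sectioning from the free end, tension +): N_DE = -12.4 kN, N_CD = -1.8 kN, N_BC = -1.8 kN, N_AB = 36.2 kN.
A_BC = 2268 mm².
A_CD = 333.3 mm².
δ_AB = 36200·500/(4990·72500) = 0.05003 mm
δ_BC = -1800·527/(2268·72500) = -0.005769 mm
δ_CD = -1800·752/(333.3·72500) = -0.05602 mm
δ_DE = -12400·818/(336·72500) = -0.4164 mm
δ = Σδ_i = -0.4281 mm.

-0.428 mm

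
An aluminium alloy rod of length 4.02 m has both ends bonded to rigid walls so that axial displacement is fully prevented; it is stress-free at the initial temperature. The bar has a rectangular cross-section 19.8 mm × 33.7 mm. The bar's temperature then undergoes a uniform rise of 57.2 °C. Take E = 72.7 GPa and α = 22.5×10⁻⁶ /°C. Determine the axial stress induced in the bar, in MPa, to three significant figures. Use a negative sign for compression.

-93.6 MPa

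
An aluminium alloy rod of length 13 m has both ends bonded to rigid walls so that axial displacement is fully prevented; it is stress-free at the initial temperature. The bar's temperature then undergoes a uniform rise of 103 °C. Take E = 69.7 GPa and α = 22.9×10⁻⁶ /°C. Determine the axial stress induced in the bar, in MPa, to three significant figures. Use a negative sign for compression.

-164 MPa

Free thermal expansion αLΔT = 22.9e-6 · 13000 · 103 = 30.66 mm.
The walls impose strain ε = −(30.66)/13000 = -2.3587e-03; σ = Eε = 69700 · -2.3587e-03 = -164.4 MPa.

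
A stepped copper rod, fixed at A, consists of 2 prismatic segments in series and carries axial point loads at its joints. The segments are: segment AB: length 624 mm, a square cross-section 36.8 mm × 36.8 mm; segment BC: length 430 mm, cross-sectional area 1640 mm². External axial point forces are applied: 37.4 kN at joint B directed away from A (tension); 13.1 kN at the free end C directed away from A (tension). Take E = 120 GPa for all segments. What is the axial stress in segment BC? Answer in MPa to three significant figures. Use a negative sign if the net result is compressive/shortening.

Internal axial forces (sectioning from the free end, tension +): N_BC = 13.1 kN, N_AB = 50.5 kN.
σ_BC = N_BC/A_BC = 13100/1640 = 7.988 MPa.

7.99 MPa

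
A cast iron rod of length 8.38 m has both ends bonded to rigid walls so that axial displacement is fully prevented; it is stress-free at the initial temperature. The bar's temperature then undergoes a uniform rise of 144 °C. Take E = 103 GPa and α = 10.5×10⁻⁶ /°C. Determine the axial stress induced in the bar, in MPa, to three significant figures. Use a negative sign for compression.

-156 MPa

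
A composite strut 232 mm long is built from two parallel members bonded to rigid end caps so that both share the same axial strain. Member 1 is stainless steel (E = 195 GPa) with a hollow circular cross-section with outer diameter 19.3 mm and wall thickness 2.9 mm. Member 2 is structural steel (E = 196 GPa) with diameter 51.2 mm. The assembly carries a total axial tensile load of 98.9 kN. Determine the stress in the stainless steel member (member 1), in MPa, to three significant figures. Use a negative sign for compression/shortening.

A_1 = 149.4 mm².
A_2 = 2059 mm².
Equal strain + equilibrium ⇒ each member carries load in proportion to AE: A₁E₁ = 29140000 N, A₂E₂ = 403500000 N, ΣAE = 432700000 N.
σ₁ = P·E₁/ΣAE = 98900·195000/432700000 = 44.57 MPa.

44.6 MPa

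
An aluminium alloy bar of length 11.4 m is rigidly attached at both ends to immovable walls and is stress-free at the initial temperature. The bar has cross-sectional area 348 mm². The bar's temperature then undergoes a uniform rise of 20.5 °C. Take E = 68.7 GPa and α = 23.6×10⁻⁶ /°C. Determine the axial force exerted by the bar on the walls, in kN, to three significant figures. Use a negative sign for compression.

Free thermal expansion αLΔT = 23.6e-6 · 11400 · 20.5 = 5.515 mm.
The walls impose strain ε = −(5.515)/11400 = -4.8380e-04; σ = Eε = 68700 · -4.8380e-04 = -33.24 MPa.
Wall reaction R = σ·A = -33.24·348 = -11570 N = -11.57 kN.

-11.6 kN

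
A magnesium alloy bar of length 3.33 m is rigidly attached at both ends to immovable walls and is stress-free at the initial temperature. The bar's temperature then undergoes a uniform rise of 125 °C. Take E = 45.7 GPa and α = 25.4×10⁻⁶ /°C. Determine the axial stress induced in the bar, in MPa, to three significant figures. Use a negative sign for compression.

Free thermal expansion αLΔT = 25.4e-6 · 3330 · 125 = 10.57 mm.
The walls impose strain ε = −(10.57)/3330 = -3.1750e-03; σ = Eε = 45700 · -3.1750e-03 = -145.1 MPa.

-145 MPa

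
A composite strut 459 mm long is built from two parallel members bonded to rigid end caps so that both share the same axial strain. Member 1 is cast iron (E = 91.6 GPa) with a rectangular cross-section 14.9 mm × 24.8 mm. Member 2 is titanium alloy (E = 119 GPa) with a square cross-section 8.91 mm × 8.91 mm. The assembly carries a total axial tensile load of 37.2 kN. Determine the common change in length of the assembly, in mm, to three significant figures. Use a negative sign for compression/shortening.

0.394 mm

A_1 = 369.5 mm².
A_2 = 79.39 mm².
Equal strain + equilibrium ⇒ each member carries load in proportion to AE: A₁E₁ = 33850000 N, A₂E₂ = 9447000 N, ΣAE = 43300000 N.
δ = PL/ΣAE = 37200·459/43300000 = 0.3944 mm.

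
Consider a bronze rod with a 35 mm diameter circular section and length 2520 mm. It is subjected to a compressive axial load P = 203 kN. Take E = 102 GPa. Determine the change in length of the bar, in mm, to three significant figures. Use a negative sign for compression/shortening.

-5.21 mm

A = 962.1 mm².
δ_mech = NL/(AE) = -203000·2520/(962.1·102000) = -5.213 mm.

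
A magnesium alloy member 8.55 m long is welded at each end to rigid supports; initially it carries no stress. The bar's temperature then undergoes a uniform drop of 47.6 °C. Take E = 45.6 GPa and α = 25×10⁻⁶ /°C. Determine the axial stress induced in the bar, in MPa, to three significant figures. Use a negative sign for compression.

54.3 MPa

Free thermal expansion αLΔT = 25e-6 · 8550 · -47.6 = -10.17 mm.
The walls impose strain ε = −(-10.17)/8550 = 1.1900e-03; σ = Eε = 45600 · 1.1900e-03 = 54.26 MPa.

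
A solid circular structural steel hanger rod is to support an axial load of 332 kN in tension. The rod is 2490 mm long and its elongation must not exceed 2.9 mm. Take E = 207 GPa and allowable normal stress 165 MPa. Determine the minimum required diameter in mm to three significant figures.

Required area A ≥ P/σ_allow = 332000/165 = 2012 mm².
For a solid circular section, d ≥ √(4A/π) = 50.62 mm.
Elongation limit: A ≥ PL/(Eδ_allow) = 332000·2490/(207000·2.9) = 1377 mm² ⇒ d ≥ 41.87 mm.
The stress limit governs.

50.6 mm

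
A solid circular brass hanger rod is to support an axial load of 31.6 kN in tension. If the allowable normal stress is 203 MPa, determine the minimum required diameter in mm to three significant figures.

Required area A ≥ P/σ_allow = 31600/203 = 155.7 mm².
For a solid circular section, d ≥ √(4A/π) = 14.08 mm.

14.1 mm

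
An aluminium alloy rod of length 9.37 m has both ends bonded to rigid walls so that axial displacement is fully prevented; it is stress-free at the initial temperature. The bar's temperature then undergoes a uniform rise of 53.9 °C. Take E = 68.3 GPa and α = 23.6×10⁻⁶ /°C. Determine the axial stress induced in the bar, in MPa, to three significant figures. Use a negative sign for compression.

Free thermal expansion αLΔT = 23.6e-6 · 9370 · 53.9 = 11.92 mm.
The walls impose strain ε = −(11.92)/9370 = -1.2720e-03; σ = Eε = 68300 · -1.2720e-03 = -86.88 MPa.

-86.9 MPa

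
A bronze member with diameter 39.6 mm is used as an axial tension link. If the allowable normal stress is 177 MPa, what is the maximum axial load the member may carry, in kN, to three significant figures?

A = 1232 mm².
P_max = σ_allow · A = 177 · 1232 = 218000 N = 218 kN.

218 kN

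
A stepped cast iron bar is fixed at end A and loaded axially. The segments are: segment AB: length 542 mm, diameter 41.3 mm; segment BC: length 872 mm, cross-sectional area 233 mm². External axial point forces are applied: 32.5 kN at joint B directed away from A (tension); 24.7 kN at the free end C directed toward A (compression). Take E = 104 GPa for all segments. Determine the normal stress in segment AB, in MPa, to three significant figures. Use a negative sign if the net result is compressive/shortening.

Internal axial forces (sectioning from the free end, tension +): N_BC = -24.7 kN, N_AB = 7.8 kN.
A_AB = 1340 mm².
σ_AB = N_AB/A_AB = 7800/1340 = 5.822 MPa.

5.82 MPa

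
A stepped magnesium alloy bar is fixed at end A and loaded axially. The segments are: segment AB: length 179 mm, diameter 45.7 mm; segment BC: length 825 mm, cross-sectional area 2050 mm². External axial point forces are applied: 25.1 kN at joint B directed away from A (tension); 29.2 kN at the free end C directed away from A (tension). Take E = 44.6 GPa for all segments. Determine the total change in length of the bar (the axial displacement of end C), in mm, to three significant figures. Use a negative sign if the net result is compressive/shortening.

Internal axial forces (sectioning from the free end, tension +): N_BC = 29.2 kN, N_AB = 54.3 kN.
A_AB = 1640 mm².
δ_AB = 54300·179/(1640·44600) = 0.1329 mm
δ_BC = 29200·825/(2050·44600) = 0.2635 mm
δ = Σδ_i = 0.3963 mm.

0.396 mm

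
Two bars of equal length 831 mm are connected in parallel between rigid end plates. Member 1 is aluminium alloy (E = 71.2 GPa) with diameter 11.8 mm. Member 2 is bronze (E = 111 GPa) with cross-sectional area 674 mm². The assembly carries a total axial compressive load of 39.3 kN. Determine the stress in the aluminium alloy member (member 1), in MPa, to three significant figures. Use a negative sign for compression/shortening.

A_1 = 109.4 mm².
Equal strain + equilibrium ⇒ each member carries load in proportion to AE: A₁E₁ = 7786000 N, A₂E₂ = 74810000 N, ΣAE = 82600000 N.
σ₁ = P·E₁/ΣAE = -39300·71200/82600000 = -33.88 MPa.

-33.9 MPa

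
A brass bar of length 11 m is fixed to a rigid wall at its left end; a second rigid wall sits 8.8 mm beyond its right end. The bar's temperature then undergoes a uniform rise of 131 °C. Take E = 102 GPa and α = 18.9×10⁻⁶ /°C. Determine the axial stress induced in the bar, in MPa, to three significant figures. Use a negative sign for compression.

Free thermal expansion αLΔT = 18.9e-6 · 11000 · 131 = 27.23 mm.
The walls engage after the gap closes; constrained expansion = 27.23 − 8.8 = 18.43 mm.
The walls impose strain ε = −(18.43)/11000 = -1.6759e-03; σ = Eε = 102000 · -1.6759e-03 = -170.9 MPa.

-171 MPa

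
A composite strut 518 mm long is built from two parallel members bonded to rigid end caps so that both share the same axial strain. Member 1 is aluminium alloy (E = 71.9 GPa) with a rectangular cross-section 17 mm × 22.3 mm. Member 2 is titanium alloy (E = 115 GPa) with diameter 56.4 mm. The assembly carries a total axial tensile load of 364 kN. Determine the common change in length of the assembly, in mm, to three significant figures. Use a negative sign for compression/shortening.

0.599 mm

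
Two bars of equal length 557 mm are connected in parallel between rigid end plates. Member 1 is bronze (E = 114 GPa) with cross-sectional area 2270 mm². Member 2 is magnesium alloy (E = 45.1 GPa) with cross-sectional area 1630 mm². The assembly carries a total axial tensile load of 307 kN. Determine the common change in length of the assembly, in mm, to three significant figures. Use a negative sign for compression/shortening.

0.515 mm

Equal strain + equilibrium ⇒ each member carries load in proportion to AE: A₁E₁ = 258800000 N, A₂E₂ = 73510000 N, ΣAE = 332300000 N.
δ = PL/ΣAE = 307000·557/332300000 = 0.5146 mm.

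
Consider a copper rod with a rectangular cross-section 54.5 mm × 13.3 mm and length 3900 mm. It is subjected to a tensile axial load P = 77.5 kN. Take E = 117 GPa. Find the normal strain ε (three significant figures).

A = 724.9 mm².
σ = N/A = 106.9 MPa; ε = σ/E = 106.9/117000 = 9.138e-04.

9.14e-04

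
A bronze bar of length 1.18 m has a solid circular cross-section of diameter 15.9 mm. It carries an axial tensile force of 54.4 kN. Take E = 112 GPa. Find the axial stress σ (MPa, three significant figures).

274 MPa

A = 198.6 mm².
σ = N/A = 54400/198.6 = 274 MPa.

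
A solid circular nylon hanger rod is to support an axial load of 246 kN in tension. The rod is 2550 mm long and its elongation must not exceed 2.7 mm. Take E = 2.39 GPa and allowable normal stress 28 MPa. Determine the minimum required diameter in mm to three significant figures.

Required area A ≥ P/σ_allow = 246000/28 = 8786 mm².
For a solid circular section, d ≥ √(4A/π) = 105.8 mm.
Elongation limit: A ≥ PL/(Eδ_allow) = 246000·2550/(2390·2.7) = 97210 mm² ⇒ d ≥ 351.8 mm.
The elongation limit governs.

352 mm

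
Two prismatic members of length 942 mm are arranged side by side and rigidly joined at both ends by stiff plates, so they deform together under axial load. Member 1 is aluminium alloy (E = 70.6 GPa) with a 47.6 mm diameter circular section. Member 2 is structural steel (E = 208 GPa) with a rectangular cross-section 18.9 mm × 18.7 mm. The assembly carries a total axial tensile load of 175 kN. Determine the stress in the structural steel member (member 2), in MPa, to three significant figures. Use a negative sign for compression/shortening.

183 MPa

A_1 = 1780 mm².
A_2 = 353.4 mm².
Equal strain + equilibrium ⇒ each member carries load in proportion to AE: A₁E₁ = 125600000 N, A₂E₂ = 73510000 N, ΣAE = 199100000 N.
σ₂ = P·E₂/ΣAE = 175000·208000/199100000 = 182.8 MPa.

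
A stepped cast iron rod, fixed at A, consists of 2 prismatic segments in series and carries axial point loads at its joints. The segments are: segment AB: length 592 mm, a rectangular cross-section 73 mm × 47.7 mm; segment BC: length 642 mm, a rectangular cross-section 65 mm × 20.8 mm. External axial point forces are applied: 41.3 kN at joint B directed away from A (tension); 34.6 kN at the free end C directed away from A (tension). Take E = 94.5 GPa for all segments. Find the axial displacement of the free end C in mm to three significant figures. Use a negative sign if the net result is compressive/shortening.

0.310 mm

Internal axial forces (sectioning from the free end, tension +): N_BC = 34.6 kN, N_AB = 75.9 kN.
A_AB = 3482 mm².
A_BC = 1352 mm².
δ_AB = 75900·592/(3482·94500) = 0.1365 mm
δ_BC = 34600·642/(1352·94500) = 0.1739 mm
δ = Σδ_i = 0.3104 mm.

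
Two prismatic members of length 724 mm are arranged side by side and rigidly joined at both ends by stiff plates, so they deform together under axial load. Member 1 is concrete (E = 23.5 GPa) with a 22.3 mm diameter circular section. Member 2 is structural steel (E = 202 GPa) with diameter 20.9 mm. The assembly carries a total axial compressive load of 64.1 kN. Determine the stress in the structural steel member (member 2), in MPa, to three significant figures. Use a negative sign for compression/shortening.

-165 MPa

A_1 = 390.6 mm².
A_2 = 343.1 mm².
Equal strain + equilibrium ⇒ each member carries load in proportion to AE: A₁E₁ = 9178000 N, A₂E₂ = 69300000 N, ΣAE = 78480000 N.
σ₂ = P·E₂/ΣAE = -64100·202000/78480000 = -165 MPa.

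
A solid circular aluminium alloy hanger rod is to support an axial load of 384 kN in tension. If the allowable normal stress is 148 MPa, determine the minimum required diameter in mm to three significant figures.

57.5 mm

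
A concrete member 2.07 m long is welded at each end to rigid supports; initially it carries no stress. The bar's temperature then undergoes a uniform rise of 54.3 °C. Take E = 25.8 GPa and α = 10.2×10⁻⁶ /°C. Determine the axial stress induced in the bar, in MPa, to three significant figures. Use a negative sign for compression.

-14.3 MPa

Free thermal expansion αLΔT = 10.2e-6 · 2070 · 54.3 = 1.146 mm.
The walls impose strain ε = −(1.146)/2070 = -5.5386e-04; σ = Eε = 25800 · -5.5386e-04 = -14.29 MPa.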